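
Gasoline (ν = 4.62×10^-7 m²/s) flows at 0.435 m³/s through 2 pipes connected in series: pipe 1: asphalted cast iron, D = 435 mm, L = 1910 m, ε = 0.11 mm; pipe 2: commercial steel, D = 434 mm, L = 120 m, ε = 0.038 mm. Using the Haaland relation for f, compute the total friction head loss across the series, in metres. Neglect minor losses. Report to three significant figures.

H ≈ 29.7 m

Pipe 1: V = 2.927 m/s, Re = 2.76×10^6, ε/D = 2.53×10^-4, f = 0.01471, h_1 = f(L/D)V²/2g = 28.21 m
Pipe 2: V = 2.940 m/s, Re = 2.76×10^6, ε/D = 8.76×10^-5, f = 0.01231, h_2 = f(L/D)V²/2g = 1.500 m
Series → Q common, losses add: H = Σh = 29.71 m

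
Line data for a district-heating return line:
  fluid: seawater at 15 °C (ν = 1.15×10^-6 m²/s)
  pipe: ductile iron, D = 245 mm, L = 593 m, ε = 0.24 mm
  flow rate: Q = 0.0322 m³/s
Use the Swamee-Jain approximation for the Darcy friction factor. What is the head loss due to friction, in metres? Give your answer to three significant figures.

h_f ≈ 1.24 m

V = 4Q/(πD²) = 4·0.0322/(π·0.245²) = 0.6830 m/s
Re = VD/ν = 0.6830·0.245/1.15×10^-6 = 1.46×10^5 → turbulent
ε/D = 0.24/245 = 9.80×10^-4
Swamee-Jain: f = 0.02157
h_f = f(L/D)V²/(2g) = 0.02157·(593/0.245)·0.6830²/(2·9.81) = 1.242 m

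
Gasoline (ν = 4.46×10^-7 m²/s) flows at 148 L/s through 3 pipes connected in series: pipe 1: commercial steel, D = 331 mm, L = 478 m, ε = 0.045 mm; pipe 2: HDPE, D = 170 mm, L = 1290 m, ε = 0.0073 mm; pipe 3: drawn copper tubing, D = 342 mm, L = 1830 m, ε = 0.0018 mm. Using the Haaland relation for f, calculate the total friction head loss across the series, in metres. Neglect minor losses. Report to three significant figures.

H ≈ 198 m

Pipe 1: V = 1.720 m/s, Re = 1.28×10^6, ε/D = 1.36×10^-4, f = 0.01362, h_1 = f(L/D)V²/2g = 2.965 m
Pipe 2: V = 6.520 m/s, Re = 2.49×10^6, ε/D = 4.29×10^-5, f = 0.01135, h_2 = f(L/D)V²/2g = 186.6 m
Pipe 3: V = 1.611 m/s, Re = 1.24×10^6, ε/D = 5.26×10^-6, f = 0.01129, h_3 = f(L/D)V²/2g = 7.992 m
Series → Q common, losses add: H = Σh = 197.6 m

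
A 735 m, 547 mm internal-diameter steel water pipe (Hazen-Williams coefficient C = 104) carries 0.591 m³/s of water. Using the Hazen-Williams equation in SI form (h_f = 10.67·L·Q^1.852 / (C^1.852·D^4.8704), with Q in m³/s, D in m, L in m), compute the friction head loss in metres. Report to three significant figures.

h_f = 10.67·735·0.591^1.852 / (104^1.852·0.547^4.8704) = 10.28 m

h_f ≈ 10.3 m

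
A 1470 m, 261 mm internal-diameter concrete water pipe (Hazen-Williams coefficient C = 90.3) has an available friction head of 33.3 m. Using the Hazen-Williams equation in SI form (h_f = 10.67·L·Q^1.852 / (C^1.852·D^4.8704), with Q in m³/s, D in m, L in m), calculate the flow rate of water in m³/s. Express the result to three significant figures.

Rearranging: Q = [h_f·C^1.852·D^4.8704 / (10.67·L)]^(1/1.852)
Q = [33.3·90.3^1.852·0.261^4.8704 / (10.67·1470)]^0.540 = 0.09511 m³/s

Q ≈ 0.0951 m³/s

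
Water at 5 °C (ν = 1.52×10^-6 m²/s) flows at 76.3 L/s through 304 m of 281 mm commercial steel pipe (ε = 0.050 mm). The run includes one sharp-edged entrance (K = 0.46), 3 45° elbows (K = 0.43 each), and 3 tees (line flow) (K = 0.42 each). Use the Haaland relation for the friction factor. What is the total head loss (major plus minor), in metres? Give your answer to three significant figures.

V = 4Q/(πD²) = 1.230 m/s; V²/2g = 0.07715 m
Re = 2.27×10^5, ε/D = 1.78×10^-4 → f = 0.01644 (Haaland)
Major: h_f = f(L/D)·V²/2g = 0.01644·1082·0.07715 = 1.372 m
Minor: ΣK = 3.01; h_m = ΣK·V²/2g = 0.2322 m
Total H_L = 1.372 + 0.2322 = 1.604 m

H_L ≈ 1.60 m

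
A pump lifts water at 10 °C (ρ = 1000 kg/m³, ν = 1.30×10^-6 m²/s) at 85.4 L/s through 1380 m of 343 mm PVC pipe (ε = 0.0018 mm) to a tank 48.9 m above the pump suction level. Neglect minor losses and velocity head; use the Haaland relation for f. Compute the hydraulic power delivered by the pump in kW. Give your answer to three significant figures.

V = 4Q/(πD²) = 0.9242 m/s; Re = 2.44×10^5; ε/D = 5.25×10^-6; f = 0.01495
h_f = f(L/D)V²/2g = 2.619 m
Total head H = z + h_f = 48.9 + 2.619 = 51.52 m
P_hyd = ρgQH = 1000·9.81·0.0854·51.52 = 43.16 kW

P_hyd ≈ 43.2 kW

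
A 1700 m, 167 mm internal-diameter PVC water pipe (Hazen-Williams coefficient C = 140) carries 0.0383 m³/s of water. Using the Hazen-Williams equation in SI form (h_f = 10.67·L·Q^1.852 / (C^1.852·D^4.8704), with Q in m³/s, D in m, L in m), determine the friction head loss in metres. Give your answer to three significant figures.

h_f = 10.67·1700·0.0383^1.852 / (140^1.852·0.167^4.8704) = 27.91 m

h_f ≈ 27.9 m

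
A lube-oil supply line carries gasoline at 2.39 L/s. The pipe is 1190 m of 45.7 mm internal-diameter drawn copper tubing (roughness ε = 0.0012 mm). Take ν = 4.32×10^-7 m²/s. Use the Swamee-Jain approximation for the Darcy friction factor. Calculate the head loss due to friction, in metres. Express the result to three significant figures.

V = 4Q/(πD²) = 4·0.00239/(π·0.0457²) = 1.457 m/s
Re = VD/ν = 1.457·0.0457/4.32×10^-7 = 1.54×10^5 → turbulent
ε/D = 0.0012/45.7 = 2.63×10^-5
Swamee-Jain: f = 0.01656
h_f = f(L/D)V²/(2g) = 0.01656·(1190/0.0457)·1.457²/(2·9.81) = 46.65 m

h_f ≈ 46.7 m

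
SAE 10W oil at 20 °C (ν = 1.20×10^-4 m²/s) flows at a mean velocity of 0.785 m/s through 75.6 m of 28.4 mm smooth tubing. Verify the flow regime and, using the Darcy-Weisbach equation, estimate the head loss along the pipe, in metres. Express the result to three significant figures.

Re = VD/ν = 0.785·0.02840/1.20×10^-4 = 186 → laminar (Re < 2300)
f = 64/Re = 0.3445
h_f = f(L/D)V²/(2g) = 0.3445·(75.6/0.02840)·0.785²/(2·9.81) = 28.80 m

h_f ≈ 28.8 m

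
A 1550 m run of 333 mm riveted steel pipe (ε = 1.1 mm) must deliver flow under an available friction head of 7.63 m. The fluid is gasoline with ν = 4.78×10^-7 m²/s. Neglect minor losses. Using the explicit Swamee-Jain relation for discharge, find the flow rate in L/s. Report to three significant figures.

Swamee-Jain (Type II): Q = -0.965·√(gD⁵h_f/L)·ln[ε/(3.7D) + √(3.17ν²L/(gD³h_f))]
√(gD⁵h_f/L) = √(9.81·0.333⁵·7.63/1550) = 0.01406
ε/(3.7D) = 8.93×10^-4; √(3.17ν²L/(gD³h_f)) = 2.02×10^-5
Q = -0.965·0.01406·ln(9.129×10^-4) = 0.09497 m³/s
Check: V = 1.09 m/s, Re = 7.60×10^5, f = 0.02714, h_f = 7.66 m ≈ 7.63 m ✓

Q ≈ 95.0 L/s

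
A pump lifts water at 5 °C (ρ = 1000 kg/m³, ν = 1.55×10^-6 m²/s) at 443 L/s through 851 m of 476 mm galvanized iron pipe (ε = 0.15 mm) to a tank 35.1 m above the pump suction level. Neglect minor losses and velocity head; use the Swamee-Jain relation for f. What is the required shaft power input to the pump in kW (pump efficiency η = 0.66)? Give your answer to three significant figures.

P_shaft ≈ 291 kW

V = 4Q/(πD²) = 2.489 m/s; Re = 7.64×10^5; ε/D = 3.15×10^-4; f = 0.01609
h_f = f(L/D)V²/2g = 9.085 m
Total head H = z + h_f = 35.1 + 9.085 = 44.18 m
P_hyd = ρgQH = 1000·9.81·0.443·44.18 = 192.0 kW
P_shaft = P_hyd/η = 192.0/0.66 = 290.9 kW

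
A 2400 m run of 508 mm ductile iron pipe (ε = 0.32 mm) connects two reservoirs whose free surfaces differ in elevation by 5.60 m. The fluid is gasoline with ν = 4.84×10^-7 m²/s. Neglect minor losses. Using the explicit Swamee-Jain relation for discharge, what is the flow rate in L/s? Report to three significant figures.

Swamee-Jain (Type II): Q = -0.965·√(gD⁵h_f/L)·ln[ε/(3.7D) + √(3.17ν²L/(gD³h_f))]
√(gD⁵h_f/L) = √(9.81·0.508⁵·5.60/2400) = 0.02783
ε/(3.7D) = 1.70×10^-4; √(3.17ν²L/(gD³h_f)) = 1.57×10^-5
Q = -0.965·0.02783·ln(1.860×10^-4) = 0.2307 m³/s
Check: V = 1.14 m/s, Re = 1.19×10^6, f = 0.01805, h_f = 5.63 m ≈ 5.60 m ✓

Q ≈ 231 L/s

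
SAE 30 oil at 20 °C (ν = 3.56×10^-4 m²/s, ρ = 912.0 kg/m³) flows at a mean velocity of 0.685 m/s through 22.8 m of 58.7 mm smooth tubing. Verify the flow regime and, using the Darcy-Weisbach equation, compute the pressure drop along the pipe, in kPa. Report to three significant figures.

Re = VD/ν = 0.685·0.05870/3.56×10^-4 = 113 → laminar (Re < 2300)
f = 64/Re = 0.5666
h_f = f(L/D)V²/(2g) = 0.5666·(22.8/0.05870)·0.685²/(2·9.81) = 5.264 m
Δp = ρg·h_f = 912.0·9.81·5.264 = 47.09 kPa

Δp ≈ 47.1 kPa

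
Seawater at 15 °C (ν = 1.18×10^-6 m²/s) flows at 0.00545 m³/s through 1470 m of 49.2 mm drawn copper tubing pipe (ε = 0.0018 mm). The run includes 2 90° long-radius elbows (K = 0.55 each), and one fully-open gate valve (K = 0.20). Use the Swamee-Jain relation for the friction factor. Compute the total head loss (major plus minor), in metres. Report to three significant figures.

H_L ≈ 219 m

V = 4Q/(πD²) = 2.867 m/s; V²/2g = 0.4188 m
Re = 1.20×10^5, ε/D = 3.66×10^-5 → f = 0.01746 (Swamee-Jain)
Major: h_f = f(L/D)·V²/2g = 0.01746·29878·0.4188 = 218.5 m
Minor: ΣK = 1.30; h_m = ΣK·V²/2g = 0.5445 m
Total H_L = 218.5 + 0.5445 = 219.1 m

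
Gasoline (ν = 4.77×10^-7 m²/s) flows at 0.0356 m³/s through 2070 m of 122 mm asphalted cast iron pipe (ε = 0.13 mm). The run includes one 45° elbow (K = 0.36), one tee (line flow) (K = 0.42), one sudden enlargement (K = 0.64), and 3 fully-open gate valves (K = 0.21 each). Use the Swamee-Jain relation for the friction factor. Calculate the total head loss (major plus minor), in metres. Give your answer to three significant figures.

H_L ≈ 165 m

V = 4Q/(πD²) = 3.045 m/s; V²/2g = 0.4727 m
Re = 7.79×10^5, ε/D = 0.00107 → f = 0.02041 (Swamee-Jain)
Major: h_f = f(L/D)·V²/2g = 0.02041·16967·0.4727 = 163.7 m
Minor: ΣK = 2.05; h_m = ΣK·V²/2g = 0.9690 m
Total H_L = 163.7 + 0.9690 = 164.7 m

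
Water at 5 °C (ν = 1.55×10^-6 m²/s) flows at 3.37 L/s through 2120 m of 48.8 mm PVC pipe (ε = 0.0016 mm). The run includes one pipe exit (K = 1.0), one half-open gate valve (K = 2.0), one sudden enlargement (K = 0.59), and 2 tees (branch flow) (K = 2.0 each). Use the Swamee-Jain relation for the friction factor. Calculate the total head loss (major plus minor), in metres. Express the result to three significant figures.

V = 4Q/(πD²) = 1.802 m/s; V²/2g = 0.1655 m
Re = 5.67×10^4, ε/D = 3.28×10^-5 → f = 0.02033 (Swamee-Jain)
Major: h_f = f(L/D)·V²/2g = 0.02033·43443·0.1655 = 146.1 m
Minor: ΣK = 7.59; h_m = ΣK·V²/2g = 1.256 m
Total H_L = 146.1 + 1.256 = 147.4 m

H_L ≈ 147 m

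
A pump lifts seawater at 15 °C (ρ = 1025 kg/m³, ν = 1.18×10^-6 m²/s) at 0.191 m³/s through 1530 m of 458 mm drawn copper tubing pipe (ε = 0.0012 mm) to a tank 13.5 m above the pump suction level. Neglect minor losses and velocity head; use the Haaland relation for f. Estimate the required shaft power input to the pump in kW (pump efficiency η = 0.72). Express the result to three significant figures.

V = 4Q/(πD²) = 1.159 m/s; Re = 4.50×10^5; ε/D = 2.62×10^-6; f = 0.01334
h_f = f(L/D)V²/2g = 3.053 m
Total head H = z + h_f = 13.5 + 3.053 = 16.55 m
P_hyd = ρgQH = 1025·9.81·0.191·16.55 = 31.79 kW
P_shaft = P_hyd/η = 31.79/0.72 = 44.15 kW

P_shaft ≈ 44.2 kW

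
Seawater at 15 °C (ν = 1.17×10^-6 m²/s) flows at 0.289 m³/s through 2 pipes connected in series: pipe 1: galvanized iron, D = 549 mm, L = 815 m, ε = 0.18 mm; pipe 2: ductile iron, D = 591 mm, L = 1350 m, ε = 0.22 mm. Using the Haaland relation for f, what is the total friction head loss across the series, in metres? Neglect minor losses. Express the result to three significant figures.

H ≈ 3.98 m

Pipe 1: V = 1.221 m/s, Re = 5.73×10^5, ε/D = 3.28×10^-4, f = 0.01625, h_1 = f(L/D)V²/2g = 1.832 m
Pipe 2: V = 1.053 m/s, Re = 5.32×10^5, ε/D = 3.72×10^-4, f = 0.01665, h_2 = f(L/D)V²/2g = 2.152 m
Series → Q common, losses add: H = Σh = 3.984 m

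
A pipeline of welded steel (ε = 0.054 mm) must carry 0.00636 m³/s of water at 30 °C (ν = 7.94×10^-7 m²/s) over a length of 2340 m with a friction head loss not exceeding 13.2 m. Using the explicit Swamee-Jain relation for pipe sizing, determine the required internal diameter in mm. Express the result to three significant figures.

Swamee-Jain (Type III): D = 0.66·[ε^1.25·(LQ²/(gh_f))^4.75 + ν·Q^9.4·(L/(gh_f))^5.2]^0.04
LQ²/(gh_f) = 7.309×10^-4; L/(gh_f) = 18.07
Term 1 = ε^1.25·(…)^4.75 = 5.87×10^-21; Term 2 = ν·Q^9.4·(…)^5.2 = 6.15×10^-21
D = 0.66·(5.87×10^-21 + 6.15×10^-21)^0.04 = 0.1054 m = 105 mm
Check: V = 0.729 m/s, Re = 9.68×10^4, f = 0.02055, h_f = 12.4 m ≈ 13.2 m ✓

D ≈ 105 mm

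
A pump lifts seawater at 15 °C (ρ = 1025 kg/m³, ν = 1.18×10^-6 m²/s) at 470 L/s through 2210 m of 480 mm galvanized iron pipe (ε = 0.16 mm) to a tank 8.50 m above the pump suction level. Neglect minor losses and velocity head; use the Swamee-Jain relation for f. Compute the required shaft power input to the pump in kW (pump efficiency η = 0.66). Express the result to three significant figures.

V = 4Q/(πD²) = 2.597 m/s; Re = 1.06×10^6; ε/D = 3.33×10^-4; f = 0.01601
h_f = f(L/D)V²/2g = 25.35 m
Total head H = z + h_f = 8.50 + 25.35 = 33.85 m
P_hyd = ρgQH = 1025·9.81·0.470·33.85 = 160.0 kW
P_shaft = P_hyd/η = 160.0/0.66 = 242.4 kW

P_shaft ≈ 242 kW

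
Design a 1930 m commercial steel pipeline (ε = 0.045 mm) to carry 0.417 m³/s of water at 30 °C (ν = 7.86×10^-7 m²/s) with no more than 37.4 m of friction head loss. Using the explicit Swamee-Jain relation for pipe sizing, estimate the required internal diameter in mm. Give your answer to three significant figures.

D ≈ 400 mm

Swamee-Jain (Type III): D = 0.66·[ε^1.25·(LQ²/(gh_f))^4.75 + ν·Q^9.4·(L/(gh_f))^5.2]^0.04
LQ²/(gh_f) = 0.9147; L/(gh_f) = 5.260
Term 1 = ε^1.25·(…)^4.75 = 2.41×10^-6; Term 2 = ν·Q^9.4·(…)^5.2 = 1.19×10^-6
D = 0.66·(2.41×10^-6 + 1.19×10^-6)^0.04 = 0.3998 m = 400 mm
Check: V = 3.32 m/s, Re = 1.69×10^6, f = 0.01321, h_f = 35.9 m ≈ 37.4 m ✓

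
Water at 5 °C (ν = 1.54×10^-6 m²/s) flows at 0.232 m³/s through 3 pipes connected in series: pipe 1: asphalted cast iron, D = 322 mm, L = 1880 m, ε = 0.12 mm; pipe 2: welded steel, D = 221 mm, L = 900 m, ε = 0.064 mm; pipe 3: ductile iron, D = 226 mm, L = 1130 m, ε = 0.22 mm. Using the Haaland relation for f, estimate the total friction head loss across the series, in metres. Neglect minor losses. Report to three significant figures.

Pipe 1: V = 2.849 m/s, Re = 5.96×10^5, ε/D = 3.73×10^-4, f = 0.01656, h_1 = f(L/D)V²/2g = 40.00 m
Pipe 2: V = 6.048 m/s, Re = 8.68×10^5, ε/D = 2.90×10^-4, f = 0.01560, h_2 = f(L/D)V²/2g = 118.4 m
Pipe 3: V = 5.783 m/s, Re = 8.49×10^5, ε/D = 9.73×10^-4, f = 0.01987, h_3 = f(L/D)V²/2g = 169.3 m
Series → Q common, losses add: H = Σh = 327.7 m

H ≈ 328 m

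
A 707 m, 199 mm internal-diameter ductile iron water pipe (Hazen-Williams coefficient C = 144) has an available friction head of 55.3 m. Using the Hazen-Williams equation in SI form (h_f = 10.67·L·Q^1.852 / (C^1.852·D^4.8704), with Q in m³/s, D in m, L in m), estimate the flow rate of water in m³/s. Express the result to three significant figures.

Rearranging: Q = [h_f·C^1.852·D^4.8704 / (10.67·L)]^(1/1.852)
Q = [55.3·144^1.852·0.199^4.8704 / (10.67·707)]^0.540 = 0.1451 m³/s

Q ≈ 0.145 m³/s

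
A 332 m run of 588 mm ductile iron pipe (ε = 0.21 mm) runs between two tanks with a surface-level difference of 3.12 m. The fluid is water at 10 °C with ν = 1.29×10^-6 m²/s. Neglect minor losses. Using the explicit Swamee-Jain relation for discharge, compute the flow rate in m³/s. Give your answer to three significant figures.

Swamee-Jain (Type II): Q = -0.965·√(gD⁵h_f/L)·ln[ε/(3.7D) + √(3.17ν²L/(gD³h_f))]
√(gD⁵h_f/L) = √(9.81·0.588⁵·3.12/332) = 0.08050
ε/(3.7D) = 9.65×10^-5; √(3.17ν²L/(gD³h_f)) = 1.68×10^-5
Q = -0.965·0.08050·ln(1.133×10^-4) = 0.7058 m³/s
Check: V = 2.60 m/s, Re = 1.18×10^6, f = 0.01615, h_f = 3.14 m ≈ 3.12 m ✓

Q ≈ 0.706 m³/s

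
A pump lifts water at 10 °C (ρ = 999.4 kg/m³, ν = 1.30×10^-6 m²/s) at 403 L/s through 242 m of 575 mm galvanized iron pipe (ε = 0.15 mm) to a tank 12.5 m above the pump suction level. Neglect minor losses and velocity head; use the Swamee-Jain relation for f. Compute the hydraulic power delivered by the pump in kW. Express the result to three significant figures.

V = 4Q/(πD²) = 1.552 m/s; Re = 6.86×10^5; ε/D = 2.61×10^-4; f = 0.01571
h_f = f(L/D)V²/2g = 0.8117 m
Total head H = z + h_f = 12.5 + 0.8117 = 13.31 m
P_hyd = ρgQH = 999.4·9.81·0.403·13.31 = 52.60 kW

P_hyd ≈ 52.6 kW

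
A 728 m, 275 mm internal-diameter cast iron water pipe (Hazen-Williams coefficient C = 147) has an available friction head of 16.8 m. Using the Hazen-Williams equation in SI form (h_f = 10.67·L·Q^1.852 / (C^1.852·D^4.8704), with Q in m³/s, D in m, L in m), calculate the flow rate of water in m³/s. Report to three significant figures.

Rearranging: Q = [h_f·C^1.852·D^4.8704 / (10.67·L)]^(1/1.852)
Q = [16.8·147^1.852·0.275^4.8704 / (10.67·728)]^0.540 = 0.1794 m³/s

Q ≈ 0.179 m³/s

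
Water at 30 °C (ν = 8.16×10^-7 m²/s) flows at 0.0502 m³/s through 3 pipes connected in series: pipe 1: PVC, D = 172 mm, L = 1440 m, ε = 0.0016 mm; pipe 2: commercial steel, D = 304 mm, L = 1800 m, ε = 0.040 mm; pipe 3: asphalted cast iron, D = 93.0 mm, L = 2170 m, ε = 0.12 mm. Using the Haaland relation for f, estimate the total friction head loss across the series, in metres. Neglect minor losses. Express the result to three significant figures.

Pipe 1: V = 2.161 m/s, Re = 4.55×10^5, ε/D = 9.30×10^-6, f = 0.01338, h_1 = f(L/D)V²/2g = 26.66 m
Pipe 2: V = 0.6916 m/s, Re = 2.58×10^5, ε/D = 1.32×10^-4, f = 0.01582, h_2 = f(L/D)V²/2g = 2.284 m
Pipe 3: V = 7.390 m/s, Re = 8.42×10^5, ε/D = 0.00129, f = 0.02122, h_3 = f(L/D)V²/2g = 1378 m
Series → Q common, losses add: H = Σh = 1407 m

H ≈ 1410 m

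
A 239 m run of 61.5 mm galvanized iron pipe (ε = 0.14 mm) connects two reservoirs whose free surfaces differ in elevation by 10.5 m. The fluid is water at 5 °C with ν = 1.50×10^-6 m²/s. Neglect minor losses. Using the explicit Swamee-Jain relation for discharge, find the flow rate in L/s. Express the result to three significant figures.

Q ≈ 4.18 L/s

Swamee-Jain (Type II): Q = -0.965·√(gD⁵h_f/L)·ln[ε/(3.7D) + √(3.17ν²L/(gD³h_f))]
√(gD⁵h_f/L) = √(9.81·0.0615⁵·10.5/239) = 6.158×10^-4
ε/(3.7D) = 6.15×10^-4; √(3.17ν²L/(gD³h_f)) = 2.67×10^-4
Q = -0.965·6.158×10^-4·ln(8.820×10^-4) = 0.004179 m³/s
Check: V = 1.41 m/s, Re = 5.77×10^4, f = 0.02706, h_f = 10.6 m ≈ 10.5 m ✓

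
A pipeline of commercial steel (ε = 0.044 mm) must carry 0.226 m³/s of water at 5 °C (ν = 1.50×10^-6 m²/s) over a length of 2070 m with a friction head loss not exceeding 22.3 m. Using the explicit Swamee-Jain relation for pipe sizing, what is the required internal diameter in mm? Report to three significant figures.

Swamee-Jain (Type III): D = 0.66·[ε^1.25·(LQ²/(gh_f))^4.75 + ν·Q^9.4·(L/(gh_f))^5.2]^0.04
LQ²/(gh_f) = 0.4833; L/(gh_f) = 9.462
Term 1 = ε^1.25·(…)^4.75 = 1.13×10^-7; Term 2 = ν·Q^9.4·(…)^5.2 = 1.51×10^-7
D = 0.66·(1.13×10^-7 + 1.51×10^-7)^0.04 = 0.3601 m = 360 mm
Check: V = 2.22 m/s, Re = 5.33×10^5, f = 0.01462, h_f = 21.1 m ≈ 22.3 m ✓

D ≈ 360 mm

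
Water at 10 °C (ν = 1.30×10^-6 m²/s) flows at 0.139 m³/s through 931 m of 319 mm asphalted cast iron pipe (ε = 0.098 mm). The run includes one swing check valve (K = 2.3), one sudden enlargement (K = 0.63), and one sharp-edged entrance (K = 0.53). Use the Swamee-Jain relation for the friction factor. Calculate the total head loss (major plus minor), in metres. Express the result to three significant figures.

V = 4Q/(πD²) = 1.739 m/s; V²/2g = 0.1542 m
Re = 4.27×10^5, ε/D = 3.07×10^-4 → f = 0.01662 (Swamee-Jain)
Major: h_f = f(L/D)·V²/2g = 0.01662·2918·0.1542 = 7.477 m
Minor: ΣK = 3.46; h_m = ΣK·V²/2g = 0.5334 m
Total H_L = 7.477 + 0.5334 = 8.010 m

H_L ≈ 8.01 m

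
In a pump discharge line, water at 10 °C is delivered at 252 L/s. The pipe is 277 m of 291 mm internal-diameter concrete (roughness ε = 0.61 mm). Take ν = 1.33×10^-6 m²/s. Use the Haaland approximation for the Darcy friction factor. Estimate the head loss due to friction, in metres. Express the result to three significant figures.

V = 4Q/(πD²) = 4·0.252/(π·0.291²) = 3.789 m/s
Re = VD/ν = 3.789·0.291/1.33×10^-6 = 8.29×10^5 → turbulent
ε/D = 0.61/291 = 0.00210
Haaland: f = 0.02395
h_f = f(L/D)V²/(2g) = 0.02395·(277/0.291)·3.789²/(2·9.81) = 16.68 m

h_f ≈ 16.7 m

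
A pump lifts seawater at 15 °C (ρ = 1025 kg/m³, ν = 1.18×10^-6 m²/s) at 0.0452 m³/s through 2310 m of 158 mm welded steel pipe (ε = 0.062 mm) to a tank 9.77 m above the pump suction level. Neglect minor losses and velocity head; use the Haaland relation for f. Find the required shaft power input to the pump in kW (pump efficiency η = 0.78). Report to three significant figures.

V = 4Q/(πD²) = 2.305 m/s; Re = 3.09×10^5; ε/D = 3.92×10^-4; f = 0.01738
h_f = f(L/D)V²/2g = 68.84 m
Total head H = z + h_f = 9.77 + 68.84 = 78.61 m
P_hyd = ρgQH = 1025·9.81·0.0452·78.61 = 35.73 kW
P_shaft = P_hyd/η = 35.73/0.78 = 45.80 kW

P_shaft ≈ 45.8 kW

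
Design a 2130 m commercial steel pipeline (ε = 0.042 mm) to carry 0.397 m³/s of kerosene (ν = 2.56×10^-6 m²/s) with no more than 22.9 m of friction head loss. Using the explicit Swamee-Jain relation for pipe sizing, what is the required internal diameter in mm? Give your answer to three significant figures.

Swamee-Jain (Type III): D = 0.66·[ε^1.25·(LQ²/(gh_f))^4.75 + ν·Q^9.4·(L/(gh_f))^5.2]^0.04
LQ²/(gh_f) = 1.494; L/(gh_f) = 9.481
Term 1 = ε^1.25·(…)^4.75 = 2.28×10^-5; Term 2 = ν·Q^9.4·(…)^5.2 = 5.21×10^-5
D = 0.66·(2.28×10^-5 + 5.21×10^-5)^0.04 = 0.4514 m = 451 mm
Check: V = 2.48 m/s, Re = 4.37×10^5, f = 0.01462, h_f = 21.6 m ≈ 22.9 m ✓

D ≈ 451 mm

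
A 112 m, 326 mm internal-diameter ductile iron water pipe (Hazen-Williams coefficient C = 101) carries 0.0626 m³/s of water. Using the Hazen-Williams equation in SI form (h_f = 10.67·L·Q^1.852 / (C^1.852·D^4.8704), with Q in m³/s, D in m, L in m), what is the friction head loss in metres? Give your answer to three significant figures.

h_f ≈ 0.322 m

h_f = 10.67·112·0.0626^1.852 / (101^1.852·0.326^4.8704) = 0.3217 m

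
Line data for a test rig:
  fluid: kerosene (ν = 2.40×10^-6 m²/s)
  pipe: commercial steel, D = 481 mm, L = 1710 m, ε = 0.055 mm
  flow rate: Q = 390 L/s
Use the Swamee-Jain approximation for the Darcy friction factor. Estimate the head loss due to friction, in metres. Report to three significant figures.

V = 4Q/(πD²) = 4·0.390/(π·0.481²) = 2.146 m/s
Re = VD/ν = 2.146·0.481/2.40×10^-6 = 4.30×10^5 → turbulent
ε/D = 0.055/481 = 1.14×10^-4
Swamee-Jain: f = 0.01488
h_f = f(L/D)V²/(2g) = 0.01488·(1710/0.481)·2.146²/(2·9.81) = 12.42 m

h_f ≈ 12.4 m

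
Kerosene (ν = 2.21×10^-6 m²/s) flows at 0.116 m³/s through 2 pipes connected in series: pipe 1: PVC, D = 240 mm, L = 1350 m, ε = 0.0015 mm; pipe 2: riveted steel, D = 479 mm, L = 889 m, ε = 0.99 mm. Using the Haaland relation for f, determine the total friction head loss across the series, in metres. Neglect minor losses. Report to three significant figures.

H ≈ 28.5 m

Pipe 1: V = 2.564 m/s, Re = 2.78×10^5, ε/D = 6.25×10^-6, f = 0.01459, h_1 = f(L/D)V²/2g = 27.51 m
Pipe 2: V = 0.6437 m/s, Re = 1.40×10^5, ε/D = 0.00207, f = 0.02476, h_2 = f(L/D)V²/2g = 0.9704 m
Series → Q common, losses add: H = Σh = 28.48 m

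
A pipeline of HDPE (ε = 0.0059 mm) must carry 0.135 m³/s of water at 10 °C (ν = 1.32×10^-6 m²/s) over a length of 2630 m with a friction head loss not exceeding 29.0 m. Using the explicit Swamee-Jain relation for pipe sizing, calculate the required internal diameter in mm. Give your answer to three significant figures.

D ≈ 288 mm

Swamee-Jain (Type III): D = 0.66·[ε^1.25·(LQ²/(gh_f))^4.75 + ν·Q^9.4·(L/(gh_f))^5.2]^0.04
LQ²/(gh_f) = 0.1685; L/(gh_f) = 9.245
Term 1 = ε^1.25·(…)^4.75 = 6.16×10^-11; Term 2 = ν·Q^9.4·(…)^5.2 = 9.30×10^-10
D = 0.66·(6.16×10^-11 + 9.30×10^-10)^0.04 = 0.2880 m = 288 mm
Check: V = 2.07 m/s, Re = 4.52×10^5, f = 0.01363, h_f = 27.3 m ≈ 29.0 m ✓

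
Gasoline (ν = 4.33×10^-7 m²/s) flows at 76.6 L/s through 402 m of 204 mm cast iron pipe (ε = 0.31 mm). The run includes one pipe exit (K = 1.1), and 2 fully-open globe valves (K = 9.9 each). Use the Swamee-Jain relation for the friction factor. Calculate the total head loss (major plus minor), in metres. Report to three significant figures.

H_L ≈ 18.0 m

V = 4Q/(πD²) = 2.344 m/s; V²/2g = 0.2799 m
Re = 1.10×10^6, ε/D = 0.00152 → f = 0.02208 (Swamee-Jain)
Major: h_f = f(L/D)·V²/2g = 0.02208·1971·0.2799 = 12.18 m
Minor: ΣK = 20.9; h_m = ΣK·V²/2g = 5.851 m
Total H_L = 12.18 + 5.851 = 18.03 m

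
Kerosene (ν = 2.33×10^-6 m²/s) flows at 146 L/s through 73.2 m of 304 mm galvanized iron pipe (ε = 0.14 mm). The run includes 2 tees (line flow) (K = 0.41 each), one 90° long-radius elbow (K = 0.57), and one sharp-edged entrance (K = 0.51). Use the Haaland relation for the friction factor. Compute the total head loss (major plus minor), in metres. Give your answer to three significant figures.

V = 4Q/(πD²) = 2.011 m/s; V²/2g = 0.2062 m
Re = 2.62×10^5, ε/D = 4.61×10^-4 → f = 0.01801 (Haaland)
Major: h_f = f(L/D)·V²/2g = 0.01801·240.8·0.2062 = 0.8945 m
Minor: ΣK = 1.90; h_m = ΣK·V²/2g = 0.3918 m
Total H_L = 0.8945 + 0.3918 = 1.286 m

H_L ≈ 1.29 m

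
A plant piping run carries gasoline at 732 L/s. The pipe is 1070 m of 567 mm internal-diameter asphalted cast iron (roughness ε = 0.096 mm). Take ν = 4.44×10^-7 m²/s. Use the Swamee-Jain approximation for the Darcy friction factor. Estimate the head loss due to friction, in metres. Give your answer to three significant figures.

h_f ≈ 11.0 m

V = 4Q/(πD²) = 4·0.732/(π·0.567²) = 2.899 m/s
Re = VD/ν = 2.899·0.567/4.44×10^-7 = 3.70×10^6 → turbulent
ε/D = 0.096/567 = 1.69×10^-4
Swamee-Jain: f = 0.01366
h_f = f(L/D)V²/(2g) = 0.01366·(1070/0.567)·2.899²/(2·9.81) = 11.05 m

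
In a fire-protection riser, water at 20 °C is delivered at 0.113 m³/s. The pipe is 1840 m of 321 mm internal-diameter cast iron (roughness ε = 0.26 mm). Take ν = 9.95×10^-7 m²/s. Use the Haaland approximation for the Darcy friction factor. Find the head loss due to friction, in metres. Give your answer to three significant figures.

h_f ≈ 11.0 m

V = 4Q/(πD²) = 4·0.113/(π·0.321²) = 1.396 m/s
Re = VD/ν = 1.396·0.321/9.95×10^-7 = 4.50×10^5 → turbulent
ε/D = 0.26/321 = 8.10×10^-4
Haaland: f = 0.01937
h_f = f(L/D)V²/(2g) = 0.01937·(1840/0.321)·1.396²/(2·9.81) = 11.03 m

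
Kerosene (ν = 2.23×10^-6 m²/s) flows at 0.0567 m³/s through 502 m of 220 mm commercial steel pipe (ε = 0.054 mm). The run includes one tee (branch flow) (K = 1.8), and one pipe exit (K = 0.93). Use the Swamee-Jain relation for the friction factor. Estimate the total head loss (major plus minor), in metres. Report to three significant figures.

V = 4Q/(πD²) = 1.492 m/s; V²/2g = 0.1134 m
Re = 1.47×10^5, ε/D = 2.45×10^-4 → f = 0.01815 (Swamee-Jain)
Major: h_f = f(L/D)·V²/2g = 0.01815·2282·0.1134 = 4.697 m
Minor: ΣK = 2.73; h_m = ΣK·V²/2g = 0.3096 m
Total H_L = 4.697 + 0.3096 = 5.007 m

H_L ≈ 5.01 m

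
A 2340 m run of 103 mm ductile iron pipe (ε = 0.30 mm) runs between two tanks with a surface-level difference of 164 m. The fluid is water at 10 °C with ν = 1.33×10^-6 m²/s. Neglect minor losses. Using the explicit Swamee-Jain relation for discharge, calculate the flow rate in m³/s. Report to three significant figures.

Swamee-Jain (Type II): Q = -0.965·√(gD⁵h_f/L)·ln[ε/(3.7D) + √(3.17ν²L/(gD³h_f))]
√(gD⁵h_f/L) = √(9.81·0.103⁵·164/2340) = 0.002823
ε/(3.7D) = 7.87×10^-4; √(3.17ν²L/(gD³h_f)) = 8.64×10^-5
Q = -0.965·0.002823·ln(8.736×10^-4) = 0.01919 m³/s
Check: V = 2.30 m/s, Re = 1.78×10^5, f = 0.02691, h_f = 165 m ≈ 164 m ✓

Q ≈ 0.0192 m³/s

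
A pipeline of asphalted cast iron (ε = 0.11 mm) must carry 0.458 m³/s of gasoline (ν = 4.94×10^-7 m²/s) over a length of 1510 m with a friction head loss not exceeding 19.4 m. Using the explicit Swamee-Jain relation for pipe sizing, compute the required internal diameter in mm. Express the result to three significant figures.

Swamee-Jain (Type III): D = 0.66·[ε^1.25·(LQ²/(gh_f))^4.75 + ν·Q^9.4·(L/(gh_f))^5.2]^0.04
LQ²/(gh_f) = 1.664; L/(gh_f) = 7.934
Term 1 = ε^1.25·(…)^4.75 = 1.27×10^-4; Term 2 = ν·Q^9.4·(…)^5.2 = 1.53×10^-5
D = 0.66·(1.27×10^-4 + 1.53×10^-5)^0.04 = 0.4630 m = 463 mm
Check: V = 2.72 m/s, Re = 2.55×10^6, f = 0.01465, h_f = 18.0 m ≈ 19.4 m ✓

D ≈ 463 mm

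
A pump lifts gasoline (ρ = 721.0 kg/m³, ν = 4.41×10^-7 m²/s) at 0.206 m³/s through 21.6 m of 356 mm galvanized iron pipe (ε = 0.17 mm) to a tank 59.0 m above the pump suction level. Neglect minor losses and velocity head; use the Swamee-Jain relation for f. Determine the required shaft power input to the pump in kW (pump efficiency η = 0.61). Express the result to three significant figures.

V = 4Q/(πD²) = 2.070 m/s; Re = 1.67×10^6; ε/D = 4.78×10^-4; f = 0.01693
h_f = f(L/D)V²/2g = 0.2242 m
Total head H = z + h_f = 59.0 + 0.2242 = 59.22 m
P_hyd = ρgQH = 721.0·9.81·0.206·59.22 = 86.29 kW
P_shaft = P_hyd/η = 86.29/0.61 = 141.5 kW

P_shaft ≈ 141 kW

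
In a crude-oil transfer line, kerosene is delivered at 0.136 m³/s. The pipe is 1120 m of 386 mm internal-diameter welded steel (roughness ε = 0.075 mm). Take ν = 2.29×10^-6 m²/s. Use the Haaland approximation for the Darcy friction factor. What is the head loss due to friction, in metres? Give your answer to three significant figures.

V = 4Q/(πD²) = 4·0.136/(π·0.386²) = 1.162 m/s
Re = VD/ν = 1.162·0.386/2.29×10^-6 = 1.96×10^5 → turbulent
ε/D = 0.075/386 = 1.94×10^-4
Haaland: f = 0.01688
h_f = f(L/D)V²/(2g) = 0.01688·(1120/0.386)·1.162²/(2·9.81) = 3.372 m

h_f ≈ 3.37 m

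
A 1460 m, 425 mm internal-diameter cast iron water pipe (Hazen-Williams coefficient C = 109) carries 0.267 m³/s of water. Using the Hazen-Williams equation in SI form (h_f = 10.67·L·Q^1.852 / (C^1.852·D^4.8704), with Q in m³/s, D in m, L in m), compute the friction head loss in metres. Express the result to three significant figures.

h_f ≈ 14.7 m

h_f = 10.67·1460·0.267^1.852 / (109^1.852·0.425^4.8704) = 14.69 m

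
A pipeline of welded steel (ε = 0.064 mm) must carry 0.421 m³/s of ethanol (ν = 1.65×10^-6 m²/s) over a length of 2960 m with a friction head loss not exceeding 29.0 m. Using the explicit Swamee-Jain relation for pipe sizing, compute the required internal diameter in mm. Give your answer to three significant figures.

Swamee-Jain (Type III): D = 0.66·[ε^1.25·(LQ²/(gh_f))^4.75 + ν·Q^9.4·(L/(gh_f))^5.2]^0.04
LQ²/(gh_f) = 1.844; L/(gh_f) = 10.40
Term 1 = ε^1.25·(…)^4.75 = 1.05×10^-4; Term 2 = ν·Q^9.4·(…)^5.2 = 9.45×10^-5
D = 0.66·(1.05×10^-4 + 9.45×10^-5)^0.04 = 0.4694 m = 469 mm
Check: V = 2.43 m/s, Re = 6.92×10^5, f = 0.01442, h_f = 27.4 m ≈ 29.0 m ✓

D ≈ 469 mm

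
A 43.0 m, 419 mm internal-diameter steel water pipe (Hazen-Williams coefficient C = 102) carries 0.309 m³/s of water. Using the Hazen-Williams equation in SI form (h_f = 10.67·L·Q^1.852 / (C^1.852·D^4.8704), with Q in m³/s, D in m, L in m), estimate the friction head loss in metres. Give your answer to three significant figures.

h_f ≈ 0.687 m

h_f = 10.67·43.0·0.309^1.852 / (102^1.852·0.419^4.8704) = 0.6872 m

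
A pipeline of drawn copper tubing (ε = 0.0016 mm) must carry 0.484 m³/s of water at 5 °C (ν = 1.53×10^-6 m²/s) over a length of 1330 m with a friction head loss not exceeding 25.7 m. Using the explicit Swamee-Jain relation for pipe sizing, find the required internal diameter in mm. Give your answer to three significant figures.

D ≈ 416 mm

Swamee-Jain (Type III): D = 0.66·[ε^1.25·(LQ²/(gh_f))^4.75 + ν·Q^9.4·(L/(gh_f))^5.2]^0.04
LQ²/(gh_f) = 1.236; L/(gh_f) = 5.275
Term 1 = ε^1.25·(…)^4.75 = 1.56×10^-7; Term 2 = ν·Q^9.4·(…)^5.2 = 9.50×10^-6
D = 0.66·(1.56×10^-7 + 9.50×10^-6)^0.04 = 0.4159 m = 416 mm
Check: V = 3.56 m/s, Re = 9.69×10^5, f = 0.01176, h_f = 24.4 m ≈ 25.7 m ✓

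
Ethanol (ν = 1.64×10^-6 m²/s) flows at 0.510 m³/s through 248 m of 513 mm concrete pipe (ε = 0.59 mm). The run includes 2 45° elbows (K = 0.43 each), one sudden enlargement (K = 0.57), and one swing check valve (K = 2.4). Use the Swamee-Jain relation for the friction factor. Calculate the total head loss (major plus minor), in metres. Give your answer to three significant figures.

V = 4Q/(πD²) = 2.467 m/s; V²/2g = 0.3103 m
Re = 7.72×10^5, ε/D = 0.00115 → f = 0.02078 (Swamee-Jain)
Major: h_f = f(L/D)·V²/2g = 0.02078·483.4·0.3103 = 3.117 m
Minor: ΣK = 3.83; h_m = ΣK·V²/2g = 1.188 m
Total H_L = 3.117 + 1.188 = 4.305 m

H_L ≈ 4.31 m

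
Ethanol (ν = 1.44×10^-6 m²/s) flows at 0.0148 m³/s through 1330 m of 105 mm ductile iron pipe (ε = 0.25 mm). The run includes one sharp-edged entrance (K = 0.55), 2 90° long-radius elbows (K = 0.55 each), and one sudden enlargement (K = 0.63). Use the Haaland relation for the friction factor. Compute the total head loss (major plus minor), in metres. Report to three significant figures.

H_L ≈ 48.8 m

V = 4Q/(πD²) = 1.709 m/s; V²/2g = 0.1489 m
Re = 1.25×10^5, ε/D = 0.00238 → f = 0.02569 (Haaland)
Major: h_f = f(L/D)·V²/2g = 0.02569·12667·0.1489 = 48.46 m
Minor: ΣK = 2.28; h_m = ΣK·V²/2g = 0.3395 m
Total H_L = 48.46 + 0.3395 = 48.80 m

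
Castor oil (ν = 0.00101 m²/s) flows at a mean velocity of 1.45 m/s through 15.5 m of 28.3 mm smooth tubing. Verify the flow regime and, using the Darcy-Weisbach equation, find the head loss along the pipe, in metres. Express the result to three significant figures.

Re = VD/ν = 1.45·0.02830/0.00101 = 40.6 → laminar (Re < 2300)
f = 64/Re = 1.575
h_f = f(L/D)V²/(2g) = 1.575·(15.5/0.02830)·1.45²/(2·9.81) = 92.45 m

h_f ≈ 92.5 m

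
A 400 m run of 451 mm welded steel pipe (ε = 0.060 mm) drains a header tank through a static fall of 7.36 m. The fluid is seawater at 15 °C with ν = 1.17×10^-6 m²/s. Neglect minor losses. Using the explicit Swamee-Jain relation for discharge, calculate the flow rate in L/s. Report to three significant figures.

Swamee-Jain (Type II): Q = -0.965·√(gD⁵h_f/L)·ln[ε/(3.7D) + √(3.17ν²L/(gD³h_f))]
√(gD⁵h_f/L) = √(9.81·0.451⁵·7.36/400) = 0.05803
ε/(3.7D) = 3.60×10^-5; √(3.17ν²L/(gD³h_f)) = 1.62×10^-5
Q = -0.965·0.05803·ln(5.214×10^-5) = 0.5523 m³/s
Check: V = 3.46 m/s, Re = 1.33×10^6, f = 0.01371, h_f = 7.41 m ≈ 7.36 m ✓

Q ≈ 552 L/s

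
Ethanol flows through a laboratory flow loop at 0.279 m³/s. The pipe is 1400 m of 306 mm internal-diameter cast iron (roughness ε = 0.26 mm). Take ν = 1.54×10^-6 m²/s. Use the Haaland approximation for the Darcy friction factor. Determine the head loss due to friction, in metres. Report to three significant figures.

V = 4Q/(πD²) = 4·0.279/(π·0.306²) = 3.794 m/s
Re = VD/ν = 3.794·0.306/1.54×10^-6 = 7.54×10^5 → turbulent
ε/D = 0.26/306 = 8.50×10^-4
Haaland: f = 0.01931
h_f = f(L/D)V²/(2g) = 0.01931·(1400/0.306)·3.794²/(2·9.81) = 64.81 m

h_f ≈ 64.8 m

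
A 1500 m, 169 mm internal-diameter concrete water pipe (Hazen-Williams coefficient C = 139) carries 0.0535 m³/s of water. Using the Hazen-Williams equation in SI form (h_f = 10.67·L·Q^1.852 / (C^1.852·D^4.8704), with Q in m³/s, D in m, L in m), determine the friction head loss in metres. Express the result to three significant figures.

h_f = 10.67·1500·0.0535^1.852 / (139^1.852·0.169^4.8704) = 43.73 m

h_f ≈ 43.7 m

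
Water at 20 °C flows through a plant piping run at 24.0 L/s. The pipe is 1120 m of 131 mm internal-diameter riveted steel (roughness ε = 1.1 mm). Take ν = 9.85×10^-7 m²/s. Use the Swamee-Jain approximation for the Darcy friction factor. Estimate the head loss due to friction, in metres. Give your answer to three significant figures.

h_f ≈ 50.0 m

V = 4Q/(πD²) = 4·0.0240/(π·0.131²) = 1.781 m/s
Re = VD/ν = 1.781·0.131/9.85×10^-7 = 2.37×10^5 → turbulent
ε/D = 1.1/131 = 0.00840
Swamee-Jain: f = 0.03619
h_f = f(L/D)V²/(2g) = 0.03619·(1120/0.131)·1.781²/(2·9.81) = 50.00 m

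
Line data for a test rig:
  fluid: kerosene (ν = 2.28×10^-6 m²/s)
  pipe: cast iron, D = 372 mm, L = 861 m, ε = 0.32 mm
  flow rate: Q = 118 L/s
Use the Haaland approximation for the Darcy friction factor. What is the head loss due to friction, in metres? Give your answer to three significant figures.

h_f ≈ 2.85 m

V = 4Q/(πD²) = 4·0.118/(π·0.372²) = 1.086 m/s
Re = VD/ν = 1.086·0.372/2.28×10^-6 = 1.77×10^5 → turbulent
ε/D = 0.32/372 = 8.60×10^-4
Haaland: f = 0.02049
h_f = f(L/D)V²/(2g) = 0.02049·(861/0.372)·1.086²/(2·9.81) = 2.850 m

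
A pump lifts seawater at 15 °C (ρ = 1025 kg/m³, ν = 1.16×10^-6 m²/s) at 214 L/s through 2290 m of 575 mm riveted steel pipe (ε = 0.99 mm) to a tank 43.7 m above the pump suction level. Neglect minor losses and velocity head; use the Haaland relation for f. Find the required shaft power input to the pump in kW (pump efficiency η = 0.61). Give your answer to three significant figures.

P_shaft ≈ 165 kW

V = 4Q/(πD²) = 0.8241 m/s; Re = 4.09×10^5; ε/D = 0.00172; f = 0.02300
h_f = f(L/D)V²/2g = 3.170 m
Total head H = z + h_f = 43.7 + 3.170 = 46.87 m
P_hyd = ρgQH = 1025·9.81·0.214·46.87 = 100.9 kW
P_shaft = P_hyd/η = 100.9/0.61 = 165.3 kW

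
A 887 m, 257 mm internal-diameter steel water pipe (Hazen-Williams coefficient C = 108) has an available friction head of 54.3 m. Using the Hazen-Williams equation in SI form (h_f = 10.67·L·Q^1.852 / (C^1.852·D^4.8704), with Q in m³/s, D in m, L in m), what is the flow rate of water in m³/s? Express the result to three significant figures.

Q ≈ 0.187 m³/s

Rearranging: Q = [h_f·C^1.852·D^4.8704 / (10.67·L)]^(1/1.852)
Q = [54.3·108^1.852·0.257^4.8704 / (10.67·887)]^0.540 = 0.1868 m³/s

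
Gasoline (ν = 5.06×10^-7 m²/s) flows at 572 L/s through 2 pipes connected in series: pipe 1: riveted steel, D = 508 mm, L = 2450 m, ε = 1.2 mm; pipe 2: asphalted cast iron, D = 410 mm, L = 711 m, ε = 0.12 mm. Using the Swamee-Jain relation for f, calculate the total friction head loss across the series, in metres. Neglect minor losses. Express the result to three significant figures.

Pipe 1: V = 2.822 m/s, Re = 2.83×10^6, ε/D = 0.00236, f = 0.02459, h_1 = f(L/D)V²/2g = 48.13 m
Pipe 2: V = 4.332 m/s, Re = 3.51×10^6, ε/D = 2.93×10^-4, f = 0.01514, h_2 = f(L/D)V²/2g = 25.12 m
Series → Q common, losses add: H = Σh = 73.26 m

H ≈ 73.3 m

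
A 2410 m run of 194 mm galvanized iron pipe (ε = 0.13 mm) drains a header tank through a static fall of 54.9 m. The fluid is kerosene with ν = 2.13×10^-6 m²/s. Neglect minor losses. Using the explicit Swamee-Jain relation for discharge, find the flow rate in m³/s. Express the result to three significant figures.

Q ≈ 0.0620 m³/s

Swamee-Jain (Type II): Q = -0.965·√(gD⁵h_f/L)·ln[ε/(3.7D) + √(3.17ν²L/(gD³h_f))]
√(gD⁵h_f/L) = √(9.81·0.194⁵·54.9/2410) = 0.007836
ε/(3.7D) = 1.81×10^-4; √(3.17ν²L/(gD³h_f)) = 9.39×10^-5
Q = -0.965·0.007836·ln(2.750×10^-4) = 0.06200 m³/s
Check: V = 2.10 m/s, Re = 1.91×10^5, f = 0.01985, h_f = 55.3 m ≈ 54.9 m ✓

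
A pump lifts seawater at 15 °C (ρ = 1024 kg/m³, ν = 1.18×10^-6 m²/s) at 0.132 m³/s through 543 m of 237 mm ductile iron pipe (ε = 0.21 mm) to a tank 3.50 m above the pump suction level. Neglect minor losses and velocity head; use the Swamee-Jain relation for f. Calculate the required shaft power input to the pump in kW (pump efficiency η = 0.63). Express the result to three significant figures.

V = 4Q/(πD²) = 2.992 m/s; Re = 6.01×10^5; ε/D = 8.86×10^-4; f = 0.01973
h_f = f(L/D)V²/2g = 20.63 m
Total head H = z + h_f = 3.50 + 20.63 = 24.13 m
P_hyd = ρgQH = 1024·9.81·0.132·24.13 = 31.99 kW
P_shaft = P_hyd/η = 31.99/0.63 = 50.78 kW

P_shaft ≈ 50.8 kW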